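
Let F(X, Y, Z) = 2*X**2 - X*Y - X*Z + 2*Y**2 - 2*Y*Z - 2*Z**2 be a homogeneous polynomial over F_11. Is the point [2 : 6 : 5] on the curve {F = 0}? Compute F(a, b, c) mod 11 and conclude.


F(2,6,5) ≡ 3 (mod 11); P is NOT on the curve.

Evaluate F(2, 6, 5) term-by-term (mod 11).
  2*X**2 ↦ 2·4·1·1 = 8
  -X*Y ↦ -1·2·6·1 = -12
  -X*Z ↦ -1·2·1·5 = -10
  2*Y**2 ↦ 2·1·36·1 = 72
  -2*Y*Z ↦ -2·1·6·5 = -60
  -2*Z**2 ↦ -2·1·1·25 = -50
Sum: F(2, 6, 5) = (8) + (-12) + (-10) + (72) + (-60) + (-50) = -52.
Reducing mod 11: -52 ≡ 3 (mod 11).
Since F(a, b, c) ≡ 3 ≠ 0 (mod 11), P does NOT lie on the curve.


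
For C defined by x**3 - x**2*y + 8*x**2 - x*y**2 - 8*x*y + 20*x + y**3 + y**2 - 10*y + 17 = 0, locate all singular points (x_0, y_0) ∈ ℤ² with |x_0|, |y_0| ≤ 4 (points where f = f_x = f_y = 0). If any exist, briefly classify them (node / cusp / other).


Singular points: {(-3, -1)}; classification: cusp.

Compute partial derivatives:
  f_x = 3*x**2 - 2*x*y + 16*x - y**2 - 8*y + 20.
  f_y = -x**2 - 2*x*y - 8*x + 3*y**2 + 2*y - 10.
Scan x_0 ∈ {−4, ..., 4}. For each x_0, f_y(x_0, y) is a polynomial in y; find its integer roots y ∈ {−4, ..., 4}, then test f_x and f at those candidates.
  x = -4: f_y(-4, y) = 3*y**2 + 10*y + 6; no integer root y with |y| ≤ 4.
  x = -3: f_y(-3, y) = 3*y**2 + 8*y + 5; vanishes at y ∈ {-1}. (-3, -1): f_x = 0, f = 0 — SINGULAR.
  x = -2: f_y(-2, y) = 3*y**2 + 6*y + 2; no integer root y with |y| ≤ 4.
  x = -1: f_y(-1, y) = 3*y**2 + 4*y - 3; no integer root y with |y| ≤ 4.
  x = 0: f_y(0, y) = 3*y**2 + 2*y - 10; no integer root y with |y| ≤ 4.
  x = 1: f_y(1, y) = 3*y**2 - 19; no integer root y with |y| ≤ 4.
  x = 2: f_y(2, y) = 3*y**2 - 2*y - 30; no integer root y with |y| ≤ 4.
  x = 3: f_y(3, y) = 3*y**2 - 4*y - 43; no integer root y with |y| ≤ 4.
  x = 4: f_y(4, y) = 3*y**2 - 6*y - 58; no integer root y with |y| ≤ 4.
Only singular point on the grid: (-3, -1).
Classify: substitute x = -3 + u, y = -1 + v and expand: f = u**3 - u**2*v - u*v**2 + v**3 + v**2.
No constant or linear terms (consistent with a singular point). Quadratic part: v**2. Cubic part: u**3 - u**2*v - u*v**2 + v**3.
The quadratic part v**2 is a perfect square, so there is a single (double) tangent line v = 0, i.e. y = -1. Restricting the cubic part to that line (v = 0) leaves u**3 ≠ 0, so f is not divisible by v and the branch is v² ≈ -u**3 to lowest order — this is a cusp.
Classification: cusp.


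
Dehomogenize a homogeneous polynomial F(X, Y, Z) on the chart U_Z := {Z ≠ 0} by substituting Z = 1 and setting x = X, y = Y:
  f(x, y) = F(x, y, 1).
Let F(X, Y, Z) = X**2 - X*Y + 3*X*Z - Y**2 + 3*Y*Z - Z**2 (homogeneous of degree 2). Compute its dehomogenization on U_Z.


f(x, y) = x**2 - x*y + 3*x - y**2 + 3*y - 1

On U_Z we set Z = 1. Each monomial c·X^i·Y^j·Z^k in F becomes c·x^i·y^j·1^k = c·x^i·y^j.
Substituting Z = 1: F(X, Y, 1) = x**2 - x*y + 3*x - y**2 + 3*y - 1.
Note: deg(f) ≤ deg(F) = 2; strict inequality happens when F is divisible by Z (lost terms).


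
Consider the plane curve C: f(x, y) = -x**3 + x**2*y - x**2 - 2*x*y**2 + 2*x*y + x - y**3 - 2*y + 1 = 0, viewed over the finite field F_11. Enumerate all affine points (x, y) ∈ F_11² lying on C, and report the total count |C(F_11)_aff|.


Affine F_11-points: {(0, 2), (1, 0), (2, 7), (3, 5), (4, 9), (5, 9), (6, 2), (6, 3), (6, 5), (8, 1), (8, 6), (8, 10), (10, 0), (10, 4), (10, 9)}; count = 15.

For each of the 121 pairs (x, y) ∈ F_11², evaluate f(x, y) mod 11. Record the zeros.
  x = 0: [0↦1, 1↦9, 2↦0, 3↦1, 4↦6, 5↦9, 6↦4, 7↦7, 8↦1, 9↦2, 10↦4]  zeros at y ∈ {2}
  x = 1: [0↦0, 1↦9, 2↦8, 3↦2, 4↦7, 5↦6, 6↦4, 7↦6, 8↦6, 9↦9, 10↦9]  zeros at y ∈ {0}
  x = 2: [0↦2, 1↦3, 2↦1, 3↦1, 4↦8, 5↦5, 6↦8, 7↦0, 8↦8, 9↦4, 10↦4]  zeros at y ∈ {7}
  x = 3: [0↦1, 1↦7, 2↦6, 3↦3, 4↦3, 5↦0, 6↦10, 7↦5, 8↦1, 9↦3, 10↦5]  zeros at y ∈ {5}
  x = 4: [0↦2, 1↦4, 2↦6, 3↦2, 4↦8, 5↦7, 6↦4, 7↦4, 8↦1, 9↦0, 10↦6]  zeros at y ∈ {9}
  x = 5: [0↦10, 1↦10, 2↦6, 3↦3, 4↦6, 5↦9, 6↦6, 7↦2, 8↦2, 9↦0, 10↦1]  zeros at y ∈ {9}
  x = 6: [0↦8, 1↦8, 2↦0, 3↦0, 4↦2, 5↦0, 6↦10, 7↦4, 8↦9, 9↦8, 10↦6]  zeros at y ∈ {2, 3, 5}
  x = 7: [0↦1, 1↦3, 2↦4, 3↦9, 4↦1, 5↦7, 6↦10, 7↦4, 8↦5, 9↦7, 10↦4]  zeros at y ∈ ∅
  x = 8: [0↦5, 1↦0, 2↦1, 3↦2, 4↦8, 5↦2, 6↦0, 7↦7, 8↦6, 9↦2, 10↦0]  zeros at y ∈ {1, 6, 10}
  x = 9: [0↦3, 1↦4, 2↦7, 3↦6, 4↦6, 5↦1, 6↦7, 7↦7, 8↦6, 9↦9, 10↦10]  zeros at y ∈ ∅
  x = 10: [0↦0, 1↦9, 2↦5, 3↦4, 4↦0, 5↦9, 6↦3, 7↦9, 8↦10, 9↦0, 10↦6]  zeros at y ∈ {0, 4, 9}
Collecting zeros: affine points = {(0, 2), (1, 0), (2, 7), (3, 5), (4, 9), (5, 9), (6, 2), (6, 3), (6, 5), (8, 1), (8, 6), (8, 10), (10, 0), (10, 4), (10, 9)}.
Total count |C(F_11)_aff| = 15.


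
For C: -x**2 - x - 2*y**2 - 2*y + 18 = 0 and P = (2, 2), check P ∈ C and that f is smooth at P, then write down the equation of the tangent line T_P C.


Tangent line at P: -5*x - 10*y + 30 = 0.

Step 1: f(2, 2) = 0, so P lies on C.
Step 2: partial derivatives
  f_x(x, y) = -2*x - 1, f_y(x, y) = -4*y - 2.
  f_x(P) = -5, f_y(P) = -10 (gradient nonzero, so P is smooth).
Step 3: tangent line at P: -5·(x − 2) + -10·(y − 2) = 0.
Expanding: -5*x - 10*y + 30 = 0.


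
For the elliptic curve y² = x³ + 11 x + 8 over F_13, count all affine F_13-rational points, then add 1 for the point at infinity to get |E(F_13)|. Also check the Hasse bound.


Affine points = {(2, 5), (2, 8), (3, 4), (3, 9), (4, 5), (4, 8), (6, 2), (6, 11), (7, 5), (7, 8), (8, 6), (8, 7), (9, 2), (9, 11), (10, 0), (11, 2), (11, 11), (12, 3), (12, 10)}; affine count = 19; |E(F_13)| = 20.

Discriminant check: Δ ∝ 4a³ + 27b² = 4·11³ + 27·8² = 4·1331 + 27·64 ≡ 6 (mod 13). Nonzero ⇒ E is nonsingular.
For each x ∈ F_13, compute rhs = x³ + 11·x + 8 mod 13, then count y ∈ F_13 with y² ≡ rhs.
  x = 0: rhs = 8, matching y values: none (0 points).
  x = 1: rhs = 7, matching y values: none (0 points).
  x = 2: rhs = 12, matching y values: 5, 8 (2 points).
  x = 3: rhs = 3, matching y values: 4, 9 (2 points).
  x = 4: rhs = 12, matching y values: 5, 8 (2 points).
  x = 5: rhs = 6, matching y values: none (0 points).
  x = 6: rhs = 4, matching y values: 2, 11 (2 points).
  x = 7: rhs = 12, matching y values: 5, 8 (2 points).
  x = 8: rhs = 10, matching y values: 6, 7 (2 points).
  x = 9: rhs = 4, matching y values: 2, 11 (2 points).
  x = 10: rhs = 0, matching y values: 0 (1 points).
  x = 11: rhs = 4, matching y values: 2, 11 (2 points).
  x = 12: rhs = 9, matching y values: 3, 10 (2 points).
Total affine count: 19.
Full point count |E(F_13)| = 19 + 1 = 20.
Hasse bound: |20 − (13+1)| = |6| = 6 ≤ 2√13 ≈ 7.2111 ✓.


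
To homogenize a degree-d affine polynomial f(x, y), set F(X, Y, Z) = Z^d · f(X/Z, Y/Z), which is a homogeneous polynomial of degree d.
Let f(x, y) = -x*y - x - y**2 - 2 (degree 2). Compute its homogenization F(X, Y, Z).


F(X, Y, Z) = -X*Y - X*Z - Y**2 - 2*Z**2

deg(f) = 2.
Substitute x = X/Z, y = Y/Z into f, then multiply by Z^2.
  monomial -1·x^1·y^1 ↦ -1·X^1·Y^1·Z^0.
  monomial -1·x^1·y^0 ↦ -1·X^1·Y^0·Z^1.
  monomial -1·x^0·y^2 ↦ -1·X^0·Y^2·Z^0.
  monomial -2·x^0·y^0 ↦ -2·X^0·Y^0·Z^2.
Collecting: F(X, Y, Z) = -X*Y - X*Z - Y**2 - 2*Z**2.


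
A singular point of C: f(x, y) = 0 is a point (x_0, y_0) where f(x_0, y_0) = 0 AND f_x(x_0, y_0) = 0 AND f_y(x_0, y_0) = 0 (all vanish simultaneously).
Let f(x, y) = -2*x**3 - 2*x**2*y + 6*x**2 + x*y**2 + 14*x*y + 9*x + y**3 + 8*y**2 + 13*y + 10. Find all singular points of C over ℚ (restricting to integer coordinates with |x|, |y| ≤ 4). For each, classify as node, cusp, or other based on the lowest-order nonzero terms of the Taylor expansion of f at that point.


Singular points: {(2, -3)}; classification: cusp.

Compute partial derivatives:
  f_x = -6*x**2 - 4*x*y + 12*x + y**2 + 14*y + 9.
  f_y = -2*x**2 + 2*x*y + 14*x + 3*y**2 + 16*y + 13.
Scan x_0 ∈ {−4, ..., 4}. For each x_0, f_y(x_0, y) is a polynomial in y; find its integer roots y ∈ {−4, ..., 4}, then test f_x and f at those candidates.
  x = -4: f_y(-4, y) = 3*y**2 + 8*y - 75; no integer root y with |y| ≤ 4.
  x = -3: f_y(-3, y) = 3*y**2 + 10*y - 47; no integer root y with |y| ≤ 4.
  x = -2: f_y(-2, y) = 3*y**2 + 12*y - 23; no integer root y with |y| ≤ 4.
  x = -1: f_y(-1, y) = 3*y**2 + 14*y - 3; no integer root y with |y| ≤ 4.
  x = 0: f_y(0, y) = 3*y**2 + 16*y + 13; vanishes at y ∈ {-1}. (0, -1): f_x = -4 ≠ 0.
  x = 1: f_y(1, y) = 3*y**2 + 18*y + 25; no integer root y with |y| ≤ 4.
  x = 2: f_y(2, y) = 3*y**2 + 20*y + 33; vanishes at y ∈ {-3}. (2, -3): f_x = 0, f = 0 — SINGULAR.
  x = 3: f_y(3, y) = 3*y**2 + 22*y + 37; no integer root y with |y| ≤ 4.
  x = 4: f_y(4, y) = 3*y**2 + 24*y + 37; no integer root y with |y| ≤ 4.
Only singular point on the grid: (2, -3).
Classify: substitute x = 2 + u, y = -3 + v and expand: f = -2*u**3 - 2*u**2*v + u*v**2 + v**3 + v**2.
No constant or linear terms (consistent with a singular point). Quadratic part: v**2. Cubic part: -2*u**3 - 2*u**2*v + u*v**2 + v**3.
The quadratic part v**2 is a perfect square, so there is a single (double) tangent line v = 0, i.e. y = -3. Restricting the cubic part to that line (v = 0) leaves -2*u**3 ≠ 0, so f is not divisible by v and the branch is v² ≈ 2*u**3 to lowest order — this is a cusp.
Classification: cusp.


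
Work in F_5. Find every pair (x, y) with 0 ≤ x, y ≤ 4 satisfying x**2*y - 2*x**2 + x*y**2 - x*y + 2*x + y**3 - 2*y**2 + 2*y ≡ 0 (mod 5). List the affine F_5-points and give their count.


Affine F_5-points: {(0, 0), (0, 3), (0, 4), (1, 0), (2, 3), (3, 4), (4, 2)}; count = 7.

For each of the 25 pairs (x, y) ∈ F_5², evaluate f(x, y) mod 5. Record the zeros.
  x = 0: [0↦0, 1↦1, 2↦4, 3↦0, 4↦0]  zeros at y ∈ {0, 3, 4}
  x = 1: [0↦0, 1↦2, 2↦3, 3↦4, 4↦1]  zeros at y ∈ {0}
  x = 2: [0↦1, 1↦1, 2↦2, 3↦0, 4↦1]  zeros at y ∈ {3}
  x = 3: [0↦3, 1↦3, 2↦1, 3↦3, 4↦0]  zeros at y ∈ {4}
  x = 4: [0↦1, 1↦3, 2↦0, 3↦3, 4↦3]  zeros at y ∈ {2}
Collecting zeros: affine points = {(0, 0), (0, 3), (0, 4), (1, 0), (2, 3), (3, 4), (4, 2)}.
Total count |C(F_5)_aff| = 7.


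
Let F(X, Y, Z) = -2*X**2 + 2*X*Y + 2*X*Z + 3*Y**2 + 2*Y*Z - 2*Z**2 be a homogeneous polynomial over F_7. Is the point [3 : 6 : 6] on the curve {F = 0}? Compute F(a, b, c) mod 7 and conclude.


F(3,6,6) ≡ 1 (mod 7); P is NOT on the curve.

Evaluate F(3, 6, 6) term-by-term (mod 7).
  -2*X**2 ↦ -2·9·1·1 = -18
  2*X*Y ↦ 2·3·6·1 = 36
  2*X*Z ↦ 2·3·1·6 = 36
  3*Y**2 ↦ 3·1·36·1 = 108
  2*Y*Z ↦ 2·1·6·6 = 72
  -2*Z**2 ↦ -2·1·1·36 = -72
Sum: F(3, 6, 6) = (-18) + (36) + (36) + (108) + (72) + (-72) = 162.
Reducing mod 7: 162 ≡ 1 (mod 7).
Since F(a, b, c) ≡ 1 ≠ 0 (mod 7), P does NOT lie on the curve.


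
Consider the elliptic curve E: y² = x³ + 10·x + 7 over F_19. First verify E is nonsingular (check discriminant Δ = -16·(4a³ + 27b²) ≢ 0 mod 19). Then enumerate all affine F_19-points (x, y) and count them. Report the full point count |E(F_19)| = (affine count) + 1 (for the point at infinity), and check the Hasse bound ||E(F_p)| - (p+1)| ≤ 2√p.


Affine points = {(0, 8), (0, 11), (2, 4), (2, 15), (3, 8), (3, 11), (4, 4), (4, 15), (5, 7), (5, 12), (6, 6), (6, 13), (9, 3), (9, 16), (10, 9), (10, 10), (11, 2), (11, 17), (13, 4), (13, 15), (15, 6), (15, 13), (16, 8), (16, 11), (17, 6), (17, 13)}; affine count = 26; |E(F_19)| = 27.

Discriminant check: Δ ∝ 4a³ + 27b² = 4·10³ + 27·7² = 4·1000 + 27·49 ≡ 3 (mod 19). Nonzero ⇒ E is nonsingular.
For each x ∈ F_19, compute rhs = x³ + 10·x + 7 mod 19, then count y ∈ F_19 with y² ≡ rhs.
  x = 0: rhs = 7, matching y values: 8, 11 (2 points).
  x = 1: rhs = 18, matching y values: none (0 points).
  x = 2: rhs = 16, matching y values: 4, 15 (2 points).
  x = 3: rhs = 7, matching y values: 8, 11 (2 points).
  x = 4: rhs = 16, matching y values: 4, 15 (2 points).
  x = 5: rhs = 11, matching y values: 7, 12 (2 points).
  x = 6: rhs = 17, matching y values: 6, 13 (2 points).
  x = 7: rhs = 2, matching y values: none (0 points).
  x = 8: rhs = 10, matching y values: none (0 points).
  x = 9: rhs = 9, matching y values: 3, 16 (2 points).
  x = 10: rhs = 5, matching y values: 9, 10 (2 points).
  x = 11: rhs = 4, matching y values: 2, 17 (2 points).
  x = 12: rhs = 12, matching y values: none (0 points).
  x = 13: rhs = 16, matching y values: 4, 15 (2 points).
  x = 14: rhs = 3, matching y values: none (0 points).
  x = 15: rhs = 17, matching y values: 6, 13 (2 points).
  x = 16: rhs = 7, matching y values: 8, 11 (2 points).
  x = 17: rhs = 17, matching y values: 6, 13 (2 points).
  x = 18: rhs = 15, matching y values: none (0 points).
Total affine count: 26.
Full point count |E(F_19)| = 26 + 1 = 27.
Hasse bound: |27 − (19+1)| = |7| = 7 ≤ 2√19 ≈ 8.7178 ✓.


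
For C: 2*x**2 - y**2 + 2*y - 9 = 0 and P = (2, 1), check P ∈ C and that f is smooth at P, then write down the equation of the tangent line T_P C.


Tangent line at P: 8*x - 16 = 0.

Step 1: f(2, 1) = 0, so P lies on C.
Step 2: partial derivatives
  f_x(x, y) = 4*x, f_y(x, y) = 2 - 2*y.
  f_x(P) = 8, f_y(P) = 0 (gradient nonzero, so P is smooth).
Step 3: tangent line at P: 8·(x − 2) + 0·(y − 1) = 0.
Expanding: 8*x - 16 = 0.


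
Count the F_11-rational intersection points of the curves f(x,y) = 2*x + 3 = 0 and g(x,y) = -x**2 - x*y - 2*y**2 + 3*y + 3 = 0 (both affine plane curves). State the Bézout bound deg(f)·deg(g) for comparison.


Common zeros: ∅; count = 0; Bézout bound = 2.

deg(f) = 1, deg(g) = 2, so Bézout bound = 2.
Scan x ∈ F_11. For each x, list the y ∈ F_11 with f(x, y) ≡ 0 and those with g(x, y) ≡ 0 (mod 11); the common zeros in that column are the intersection.
  x = 0: f ≡ 0 at y ∈ ∅; g ≡ 0 at y ∈ {9}; common: ∅.
  x = 1: f ≡ 0 at y ∈ ∅; g ≡ 0 at y ∈ {4, 8}; common: ∅.
  x = 2: f ≡ 0 at y ∈ ∅; g ≡ 0 at y ∈ {8, 9}; common: ∅.
  x = 3: f ≡ 0 at y ∈ ∅; g ≡ 0 at y ∈ ∅; common: ∅.
  x = 4: f ≡ 0 at y ∈ {0, 1, 2, 3, 4, 5, 6, 7, 8, 9, 10}; g ≡ 0 at y ∈ ∅; common: ∅.
  x = 5: f ≡ 0 at y ∈ ∅; g ≡ 0 at y ∈ {0, 10}; common: ∅.
  x = 6: f ≡ 0 at y ∈ ∅; g ≡ 0 at y ∈ {0, 4}; common: ∅.
  x = 7: f ≡ 0 at y ∈ ∅; g ≡ 0 at y ∈ {10}; common: ∅.
  x = 8: f ≡ 0 at y ∈ ∅; g ≡ 0 at y ∈ ∅; common: ∅.
  x = 9: f ≡ 0 at y ∈ ∅; g ≡ 0 at y ∈ ∅; common: ∅.
  x = 10: f ≡ 0 at y ∈ ∅; g ≡ 0 at y ∈ ∅; common: ∅.
Collecting: common zeros = ∅, so the count is 0.
Comparison with the Bézout bound: 0 ≤ 2 = deg(f)·deg(g), as expected for curves with no common component (the affine F_11-count falls short of the bound because intersections may lie at infinity, over extension fields, or carry multiplicity).


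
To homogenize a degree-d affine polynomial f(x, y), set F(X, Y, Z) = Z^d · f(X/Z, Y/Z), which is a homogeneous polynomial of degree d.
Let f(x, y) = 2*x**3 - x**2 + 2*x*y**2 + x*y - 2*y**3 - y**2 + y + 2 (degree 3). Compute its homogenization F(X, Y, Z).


F(X, Y, Z) = 2*X**3 - X**2*Z + 2*X*Y**2 + X*Y*Z - 2*Y**3 - Y**2*Z + Y*Z**2 + 2*Z**3

deg(f) = 3.
Substitute x = X/Z, y = Y/Z into f, then multiply by Z^3.
  monomial 2·x^3·y^0 ↦ 2·X^3·Y^0·Z^0.
  monomial -1·x^2·y^0 ↦ -1·X^2·Y^0·Z^1.
  monomial 2·x^1·y^2 ↦ 2·X^1·Y^2·Z^0.
  monomial 1·x^1·y^1 ↦ 1·X^1·Y^1·Z^1.
  monomial -2·x^0·y^3 ↦ -2·X^0·Y^3·Z^0.
  monomial -1·x^0·y^2 ↦ -1·X^0·Y^2·Z^1.
  monomial 1·x^0·y^1 ↦ 1·X^0·Y^1·Z^2.
  monomial 2·x^0·y^0 ↦ 2·X^0·Y^0·Z^3.
Collecting: F(X, Y, Z) = 2*X**3 - X**2*Z + 2*X*Y**2 + X*Y*Z - 2*Y**3 - Y**2*Z + Y*Z**2 + 2*Z**3.


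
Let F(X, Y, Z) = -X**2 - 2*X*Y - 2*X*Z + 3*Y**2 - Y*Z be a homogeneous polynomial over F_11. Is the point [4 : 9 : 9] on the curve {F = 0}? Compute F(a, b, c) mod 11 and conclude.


F(4,9,9) ≡ 2 (mod 11); P is NOT on the curve.

Evaluate F(4, 9, 9) term-by-term (mod 11).
  -X**2 ↦ -1·16·1·1 = -16
  -2*X*Y ↦ -2·4·9·1 = -72
  -2*X*Z ↦ -2·4·1·9 = -72
  3*Y**2 ↦ 3·1·81·1 = 243
  -Y*Z ↦ -1·1·9·9 = -81
Sum: F(4, 9, 9) = (-16) + (-72) + (-72) + (243) + (-81) = 2.
Reducing mod 11: 2 ≡ 2 (mod 11).
Since F(a, b, c) ≡ 2 ≠ 0 (mod 11), P does NOT lie on the curve.


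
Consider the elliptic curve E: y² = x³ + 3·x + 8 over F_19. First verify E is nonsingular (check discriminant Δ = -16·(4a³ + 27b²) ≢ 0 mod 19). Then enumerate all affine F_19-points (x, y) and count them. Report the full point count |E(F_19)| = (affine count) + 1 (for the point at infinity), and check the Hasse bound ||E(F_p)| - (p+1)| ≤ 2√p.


Affine points = {(3, 5), (3, 14), (7, 7), (7, 12), (9, 2), (9, 17), (11, 2), (11, 17), (12, 9), (12, 10), (14, 1), (14, 18), (18, 2), (18, 17)}; affine count = 14; |E(F_19)| = 15.

Discriminant check: Δ ∝ 4a³ + 27b² = 4·3³ + 27·8² = 4·27 + 27·64 ≡ 12 (mod 19). Nonzero ⇒ E is nonsingular.
For each x ∈ F_19, compute rhs = x³ + 3·x + 8 mod 19, then count y ∈ F_19 with y² ≡ rhs.
  x = 0: rhs = 8, matching y values: none (0 points).
  x = 1: rhs = 12, matching y values: none (0 points).
  x = 2: rhs = 3, matching y values: none (0 points).
  x = 3: rhs = 6, matching y values: 5, 14 (2 points).
  x = 4: rhs = 8, matching y values: none (0 points).
  x = 5: rhs = 15, matching y values: none (0 points).
  x = 6: rhs = 14, matching y values: none (0 points).
  x = 7: rhs = 11, matching y values: 7, 12 (2 points).
  x = 8: rhs = 12, matching y values: none (0 points).
  x = 9: rhs = 4, matching y values: 2, 17 (2 points).
  x = 10: rhs = 12, matching y values: none (0 points).
  x = 11: rhs = 4, matching y values: 2, 17 (2 points).
  x = 12: rhs = 5, matching y values: 9, 10 (2 points).
  x = 13: rhs = 2, matching y values: none (0 points).
  x = 14: rhs = 1, matching y values: 1, 18 (2 points).
  x = 15: rhs = 8, matching y values: none (0 points).
  x = 16: rhs = 10, matching y values: none (0 points).
  x = 17: rhs = 13, matching y values: none (0 points).
  x = 18: rhs = 4, matching y values: 2, 17 (2 points).
Total affine count: 14.
Full point count |E(F_19)| = 14 + 1 = 15.
Hasse bound: |15 − (19+1)| = |-5| = 5 ≤ 2√19 ≈ 8.7178 ✓.


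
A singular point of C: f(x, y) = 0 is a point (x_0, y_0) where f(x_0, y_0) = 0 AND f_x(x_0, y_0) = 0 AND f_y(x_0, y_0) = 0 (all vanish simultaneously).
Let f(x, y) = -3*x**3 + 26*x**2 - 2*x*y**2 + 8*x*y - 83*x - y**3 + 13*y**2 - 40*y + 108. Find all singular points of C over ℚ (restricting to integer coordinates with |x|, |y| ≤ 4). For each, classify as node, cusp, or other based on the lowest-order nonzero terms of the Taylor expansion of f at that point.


Singular points: {(3, 2)}; classification: node.

Compute partial derivatives:
  f_x = -9*x**2 + 52*x - 2*y**2 + 8*y - 83.
  f_y = -4*x*y + 8*x - 3*y**2 + 26*y - 40.
Scan x_0 ∈ {−4, ..., 4}. For each x_0, f_y(x_0, y) is a polynomial in y; find its integer roots y ∈ {−4, ..., 4}, then test f_x and f at those candidates.
  x = -4: f_y(-4, y) = -3*y**2 + 42*y - 72; vanishes at y ∈ {2}. (-4, 2): f_x = -427 ≠ 0.
  x = -3: f_y(-3, y) = -3*y**2 + 38*y - 64; vanishes at y ∈ {2}. (-3, 2): f_x = -312 ≠ 0.
  x = -2: f_y(-2, y) = -3*y**2 + 34*y - 56; vanishes at y ∈ {2}. (-2, 2): f_x = -215 ≠ 0.
  x = -1: f_y(-1, y) = -3*y**2 + 30*y - 48; vanishes at y ∈ {2}. (-1, 2): f_x = -136 ≠ 0.
  x = 0: f_y(0, y) = -3*y**2 + 26*y - 40; vanishes at y ∈ {2}. (0, 2): f_x = -75 ≠ 0.
  x = 1: f_y(1, y) = -3*y**2 + 22*y - 32; vanishes at y ∈ {2}. (1, 2): f_x = -32 ≠ 0.
  x = 2: f_y(2, y) = -3*y**2 + 18*y - 24; vanishes at y ∈ {2, 4}. (2, 2): f_x = -7 ≠ 0; (2, 4): f_x = -15 ≠ 0.
  x = 3: f_y(3, y) = -3*y**2 + 14*y - 16; vanishes at y ∈ {2}. (3, 2): f_x = 0, f = 0 — SINGULAR.
  x = 4: f_y(4, y) = -3*y**2 + 10*y - 8; vanishes at y ∈ {2}. (4, 2): f_x = -11 ≠ 0.
Only singular point on the grid: (3, 2).
Classify: substitute x = 3 + u, y = 2 + v and expand: f = -3*u**3 - u**2 - 2*u*v**2 - v**3 + v**2.
No constant or linear terms (consistent with a singular point). Quadratic part: -u**2 + v**2. Cubic part: -3*u**3 - 2*u*v**2 - v**3.
The quadratic part v**2 - u**2 = (v − u)(v + u) splits into two distinct linear factors, so there are two distinct tangent lines y − 2 = ±(x − 3) — this is a node (ordinary double point).
Classification: node.


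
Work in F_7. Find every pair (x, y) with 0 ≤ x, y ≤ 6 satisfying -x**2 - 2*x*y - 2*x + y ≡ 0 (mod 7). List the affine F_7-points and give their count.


Affine F_7-points: {(0, 0), (1, 4), (2, 2), (3, 4), (5, 0), (6, 2)}; count = 6.

For each of the 49 pairs (x, y) ∈ F_7², evaluate f(x, y) mod 7. Record the zeros.
  x = 0: [0↦0, 1↦1, 2↦2, 3↦3, 4↦4, 5↦5, 6↦6]  zeros at y ∈ {0}
  x = 1: [0↦4, 1↦3, 2↦2, 3↦1, 4↦0, 5↦6, 6↦5]  zeros at y ∈ {4}
  x = 2: [0↦6, 1↦3, 2↦0, 3↦4, 4↦1, 5↦5, 6↦2]  zeros at y ∈ {2}
  x = 3: [0↦6, 1↦1, 2↦3, 3↦5, 4↦0, 5↦2, 6↦4]  zeros at y ∈ {4}
  x = 4: [0↦4, 1↦4, 2↦4, 3↦4, 4↦4, 5↦4, 6↦4]  zeros at y ∈ ∅
  x = 5: [0↦0, 1↦5, 2↦3, 3↦1, 4↦6, 5↦4, 6↦2]  zeros at y ∈ {0}
  x = 6: [0↦1, 1↦4, 2↦0, 3↦3, 4↦6, 5↦2, 6↦5]  zeros at y ∈ {2}
Collecting zeros: affine points = {(0, 0), (1, 4), (2, 2), (3, 4), (5, 0), (6, 2)}.
Total count |C(F_7)_aff| = 6.


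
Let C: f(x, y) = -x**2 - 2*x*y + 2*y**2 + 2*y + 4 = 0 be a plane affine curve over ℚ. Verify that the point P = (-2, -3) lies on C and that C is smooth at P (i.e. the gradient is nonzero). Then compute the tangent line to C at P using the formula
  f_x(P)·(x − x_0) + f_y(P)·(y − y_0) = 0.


Tangent line at P: 10*x - 6*y + 2 = 0.

Step 1: f(-2, -3) = 0, so P lies on C.
Step 2: partial derivatives
  f_x(x, y) = -2*x - 2*y, f_y(x, y) = -2*x + 4*y + 2.
  f_x(P) = 10, f_y(P) = -6 (gradient nonzero, so P is smooth).
Step 3: tangent line at P: 10·(x − -2) + -6·(y − -3) = 0.
Expanding: 10*x - 6*y + 2 = 0.


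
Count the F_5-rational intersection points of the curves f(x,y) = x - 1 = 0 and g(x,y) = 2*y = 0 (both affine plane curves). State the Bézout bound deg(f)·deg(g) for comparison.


Common zeros: {(1, 0)}; count = 1; Bézout bound = 1.

deg(f) = 1, deg(g) = 1, so Bézout bound = 1.
Scan x ∈ F_5. For each x, list the y ∈ F_5 with f(x, y) ≡ 0 and those with g(x, y) ≡ 0 (mod 5); the common zeros in that column are the intersection.
  x = 0: f ≡ 0 at y ∈ ∅; g ≡ 0 at y ∈ {0}; common: ∅.
  x = 1: f ≡ 0 at y ∈ {0, 1, 2, 3, 4}; g ≡ 0 at y ∈ {0}; common: {0}.
  x = 2: f ≡ 0 at y ∈ ∅; g ≡ 0 at y ∈ {0}; common: ∅.
  x = 3: f ≡ 0 at y ∈ ∅; g ≡ 0 at y ∈ {0}; common: ∅.
  x = 4: f ≡ 0 at y ∈ ∅; g ≡ 0 at y ∈ {0}; common: ∅.
Collecting: common zeros = {(1, 0)}, so the count is 1.
Comparison with the Bézout bound: 1 ≤ 1 = deg(f)·deg(g), as expected for curves with no common component (the bound is attained).


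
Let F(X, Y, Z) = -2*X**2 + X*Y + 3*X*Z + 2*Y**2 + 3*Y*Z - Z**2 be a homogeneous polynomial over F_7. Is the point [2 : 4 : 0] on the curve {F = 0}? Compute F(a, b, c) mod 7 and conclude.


F(2,4,0) ≡ 4 (mod 7); P is NOT on the curve.

Evaluate F(2, 4, 0) term-by-term (mod 7).
  -2*X**2 ↦ -2·4·1·1 = -8
  X*Y ↦ 1·2·4·1 = 8
  3*X*Z ↦ 3·2·1·0 = 0
  2*Y**2 ↦ 2·1·16·1 = 32
  3*Y*Z ↦ 3·1·4·0 = 0
  -Z**2 ↦ -1·1·1·0 = 0
Sum: F(2, 4, 0) = (-8) + (8) + (0) + (32) + (0) + (0) = 32.
Reducing mod 7: 32 ≡ 4 (mod 7).
Since F(a, b, c) ≡ 4 ≠ 0 (mod 7), P does NOT lie on the curve.


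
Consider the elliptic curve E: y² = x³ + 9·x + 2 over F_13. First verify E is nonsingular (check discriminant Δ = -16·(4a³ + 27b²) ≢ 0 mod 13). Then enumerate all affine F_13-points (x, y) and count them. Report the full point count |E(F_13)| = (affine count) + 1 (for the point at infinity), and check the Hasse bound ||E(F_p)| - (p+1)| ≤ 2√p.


Affine points = {(1, 5), (1, 8), (3, 2), (3, 11), (5, 4), (5, 9), (6, 5), (6, 8), (8, 1), (8, 12), (10, 0)}; affine count = 11; |E(F_13)| = 12.

Discriminant check: Δ ∝ 4a³ + 27b² = 4·9³ + 27·2² = 4·729 + 27·4 ≡ 8 (mod 13). Nonzero ⇒ E is nonsingular.
For each x ∈ F_13, compute rhs = x³ + 9·x + 2 mod 13, then count y ∈ F_13 with y² ≡ rhs.
  x = 0: rhs = 2, matching y values: none (0 points).
  x = 1: rhs = 12, matching y values: 5, 8 (2 points).
  x = 2: rhs = 2, matching y values: none (0 points).
  x = 3: rhs = 4, matching y values: 2, 11 (2 points).
  x = 4: rhs = 11, matching y values: none (0 points).
  x = 5: rhs = 3, matching y values: 4, 9 (2 points).
  x = 6: rhs = 12, matching y values: 5, 8 (2 points).
  x = 7: rhs = 5, matching y values: none (0 points).
  x = 8: rhs = 1, matching y values: 1, 12 (2 points).
  x = 9: rhs = 6, matching y values: none (0 points).
  x = 10: rhs = 0, matching y values: 0 (1 points).
  x = 11: rhs = 2, matching y values: none (0 points).
  x = 12: rhs = 5, matching y values: none (0 points).
Total affine count: 11.
Full point count |E(F_13)| = 11 + 1 = 12.
Hasse bound: |12 − (13+1)| = |-2| = 2 ≤ 2√13 ≈ 7.2111 ✓.


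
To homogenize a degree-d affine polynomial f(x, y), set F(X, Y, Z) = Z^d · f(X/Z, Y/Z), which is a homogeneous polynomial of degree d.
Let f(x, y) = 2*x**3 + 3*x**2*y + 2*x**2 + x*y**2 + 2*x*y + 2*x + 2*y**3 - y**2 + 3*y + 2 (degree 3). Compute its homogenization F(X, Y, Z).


F(X, Y, Z) = 2*X**3 + 3*X**2*Y + 2*X**2*Z + X*Y**2 + 2*X*Y*Z + 2*X*Z**2 + 2*Y**3 - Y**2*Z + 3*Y*Z**2 + 2*Z**3

deg(f) = 3.
Substitute x = X/Z, y = Y/Z into f, then multiply by Z^3.
  monomial 2·x^3·y^0 ↦ 2·X^3·Y^0·Z^0.
  monomial 3·x^2·y^1 ↦ 3·X^2·Y^1·Z^0.
  monomial 2·x^2·y^0 ↦ 2·X^2·Y^0·Z^1.
  monomial 1·x^1·y^2 ↦ 1·X^1·Y^2·Z^0.
  monomial 2·x^1·y^1 ↦ 2·X^1·Y^1·Z^1.
  monomial 2·x^1·y^0 ↦ 2·X^1·Y^0·Z^2.
  monomial 2·x^0·y^3 ↦ 2·X^0·Y^3·Z^0.
  monomial -1·x^0·y^2 ↦ -1·X^0·Y^2·Z^1.
  monomial 3·x^0·y^1 ↦ 3·X^0·Y^1·Z^2.
  monomial 2·x^0·y^0 ↦ 2·X^0·Y^0·Z^3.
Collecting: F(X, Y, Z) = 2*X**3 + 3*X**2*Y + 2*X**2*Z + X*Y**2 + 2*X*Y*Z + 2*X*Z**2 + 2*Y**3 - Y**2*Z + 3*Y*Z**2 + 2*Z**3.


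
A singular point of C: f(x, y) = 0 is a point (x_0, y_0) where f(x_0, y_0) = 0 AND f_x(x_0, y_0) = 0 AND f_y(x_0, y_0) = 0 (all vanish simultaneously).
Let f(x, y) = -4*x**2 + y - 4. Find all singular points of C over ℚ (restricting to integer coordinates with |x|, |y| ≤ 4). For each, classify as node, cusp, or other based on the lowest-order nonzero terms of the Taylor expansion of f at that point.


No singular points in the scanned grid; C is smooth there.

Compute partial derivatives:
  f_x = -8*x.
  f_y = 1.
f_y = 1 is a nonzero constant, so f_y never vanishes: no point (x, y) can satisfy f = f_x = f_y = 0. In particular no (x, y) ∈ {−4, ..., 4}² is singular; the curve is smooth.


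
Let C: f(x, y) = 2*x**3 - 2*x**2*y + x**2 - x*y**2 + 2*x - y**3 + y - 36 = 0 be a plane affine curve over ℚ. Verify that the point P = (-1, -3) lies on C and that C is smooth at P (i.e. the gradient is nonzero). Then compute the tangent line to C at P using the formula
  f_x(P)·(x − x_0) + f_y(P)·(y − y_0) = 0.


Tangent line at P: -15*x - 34*y - 117 = 0.

Step 1: f(-1, -3) = 0, so P lies on C.
Step 2: partial derivatives
  f_x(x, y) = 6*x**2 - 4*x*y + 2*x - y**2 + 2, f_y(x, y) = -2*x**2 - 2*x*y - 3*y**2 + 1.
  f_x(P) = -15, f_y(P) = -34 (gradient nonzero, so P is smooth).
Step 3: tangent line at P: -15·(x − -1) + -34·(y − -3) = 0.
Expanding: -15*x - 34*y - 117 = 0.


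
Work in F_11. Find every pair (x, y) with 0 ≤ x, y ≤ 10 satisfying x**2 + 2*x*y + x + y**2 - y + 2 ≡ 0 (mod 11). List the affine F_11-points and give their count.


Affine F_11-points: {(0, 5), (0, 7), (4, 0), (4, 4), (6, 0), (7, 2), (7, 7), (9, 1), (9, 4), (10, 1), (10, 2)}; count = 11.

For each of the 121 pairs (x, y) ∈ F_11², evaluate f(x, y) mod 11. Record the zeros.
  x = 0: [0↦2, 1↦2, 2↦4, 3↦8, 4↦3, 5↦0, 6↦10, 7↦0, 8↦3, 9↦8, 10↦4]  zeros at y ∈ {5, 7}
  x = 1: [0↦4, 1↦6, 2↦10, 3↦5, 4↦2, 5↦1, 6↦2, 7↦5, 8↦10, 9↦6, 10↦4]  zeros at y ∈ ∅
  x = 2: [0↦8, 1↦1, 2↦7, 3↦4, 4↦3, 5↦4, 6↦7, 7↦1, 8↦8, 9↦6, 10↦6]  zeros at y ∈ ∅
  x = 3: [0↦3, 1↦9, 2↦6, 3↦5, 4↦6, 5↦9, 6↦3, 7↦10, 8↦8, 9↦8, 10↦10]  zeros at y ∈ ∅
  x = 4: [0↦0, 1↦8, 2↦7, 3↦8, 4↦0, 5↦5, 6↦1, 7↦10, 8↦10, 9↦1, 10↦5]  zeros at y ∈ {0, 4}
  x = 5: [0↦10, 1↦9, 2↦10, 3↦2, 4↦7, 5↦3, 6↦1, 7↦1, 8↦3, 9↦7, 10↦2]  zeros at y ∈ ∅
  x = 6: [0↦0, 1↦1, 2↦4, 3↦9, 4↦5, 5↦3, 6↦3, 7↦5, 8↦9, 9↦4, 10↦1]  zeros at y ∈ {0}
  x = 7: [0↦3, 1↦6, 2↦0, 3↦7, 4↦5, 5↦5, 6↦7, 7↦0, 8↦6, 9↦3, 10↦2]  zeros at y ∈ {2, 7}
  x = 8: [0↦8, 1↦2, 2↦9, 3↦7, 4↦7, 5↦9, 6↦2, 7↦8, 8↦5, 9↦4, 10↦5]  zeros at y ∈ ∅
  x = 9: [0↦4, 1↦0, 2↦9, 3↦9, 4↦0, 5↦4, 6↦10, 7↦7, 8↦6, 9↦7, 10↦10]  zeros at y ∈ {1, 4}
  x = 10: [0↦2, 1↦0, 2↦0, 3↦2, 4↦6, 5↦1, 6↦9, 7↦8, 8↦9, 9↦1, 10↦6]  zeros at y ∈ {1, 2}
Collecting zeros: affine points = {(0, 5), (0, 7), (4, 0), (4, 4), (6, 0), (7, 2), (7, 7), (9, 1), (9, 4), (10, 1), (10, 2)}.
Total count |C(F_11)_aff| = 11.


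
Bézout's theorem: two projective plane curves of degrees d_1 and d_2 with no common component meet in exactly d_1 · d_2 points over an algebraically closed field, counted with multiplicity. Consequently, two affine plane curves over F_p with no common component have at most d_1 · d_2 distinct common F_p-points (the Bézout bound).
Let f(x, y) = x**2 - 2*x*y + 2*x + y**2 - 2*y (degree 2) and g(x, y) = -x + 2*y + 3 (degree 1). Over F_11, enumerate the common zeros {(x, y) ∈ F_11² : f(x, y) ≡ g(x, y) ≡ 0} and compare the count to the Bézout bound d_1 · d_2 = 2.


Common zeros: {(4, 6), (8, 8)}; count = 2; Bézout bound = 2.

deg(f) = 2, deg(g) = 1, so Bézout bound = 2.
Scan x ∈ F_11. For each x, list the y ∈ F_11 with f(x, y) ≡ 0 and those with g(x, y) ≡ 0 (mod 11); the common zeros in that column are the intersection.
  x = 0: f ≡ 0 at y ∈ {0, 2}; g ≡ 0 at y ∈ {4}; common: ∅.
  x = 1: f ≡ 0 at y ∈ {1, 3}; g ≡ 0 at y ∈ {10}; common: ∅.
  x = 2: f ≡ 0 at y ∈ {2, 4}; g ≡ 0 at y ∈ {5}; common: ∅.
  x = 3: f ≡ 0 at y ∈ {3, 5}; g ≡ 0 at y ∈ {0}; common: ∅.
  x = 4: f ≡ 0 at y ∈ {4, 6}; g ≡ 0 at y ∈ {6}; common: {6}.
  x = 5: f ≡ 0 at y ∈ {5, 7}; g ≡ 0 at y ∈ {1}; common: ∅.
  x = 6: f ≡ 0 at y ∈ {6, 8}; g ≡ 0 at y ∈ {7}; common: ∅.
  x = 7: f ≡ 0 at y ∈ {7, 9}; g ≡ 0 at y ∈ {2}; common: ∅.
  x = 8: f ≡ 0 at y ∈ {8, 10}; g ≡ 0 at y ∈ {8}; common: {8}.
  x = 9: f ≡ 0 at y ∈ {0, 9}; g ≡ 0 at y ∈ {3}; common: ∅.
  x = 10: f ≡ 0 at y ∈ {1, 10}; g ≡ 0 at y ∈ {9}; common: ∅.
Collecting: common zeros = {(4, 6), (8, 8)}, so the count is 2.
Comparison with the Bézout bound: 2 ≤ 2 = deg(f)·deg(g), as expected for curves with no common component (the bound is attained).


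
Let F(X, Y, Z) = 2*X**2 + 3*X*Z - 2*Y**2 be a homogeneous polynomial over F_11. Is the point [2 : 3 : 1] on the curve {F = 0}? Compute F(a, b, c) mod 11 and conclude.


F(2,3,1) ≡ 7 (mod 11); P is NOT on the curve.

Evaluate F(2, 3, 1) term-by-term (mod 11).
  2*X**2 ↦ 2·4·1·1 = 8
  3*X*Z ↦ 3·2·1·1 = 6
  -2*Y**2 ↦ -2·1·9·1 = -18
Sum: F(2, 3, 1) = (8) + (6) + (-18) = -4.
Reducing mod 11: -4 ≡ 7 (mod 11).
Since F(a, b, c) ≡ 7 ≠ 0 (mod 11), P does NOT lie on the curve.


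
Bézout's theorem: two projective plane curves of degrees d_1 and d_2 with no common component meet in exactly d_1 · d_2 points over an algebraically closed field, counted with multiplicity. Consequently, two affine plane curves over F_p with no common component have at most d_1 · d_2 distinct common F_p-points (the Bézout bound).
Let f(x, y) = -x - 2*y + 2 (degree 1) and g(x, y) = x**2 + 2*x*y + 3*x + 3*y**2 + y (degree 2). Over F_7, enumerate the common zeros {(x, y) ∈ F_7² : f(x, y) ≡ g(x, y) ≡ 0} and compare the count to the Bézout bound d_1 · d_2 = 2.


Common zeros: ∅; count = 0; Bézout bound = 2.

deg(f) = 1, deg(g) = 2, so Bézout bound = 2.
Scan x ∈ F_7. For each x, list the y ∈ F_7 with f(x, y) ≡ 0 and those with g(x, y) ≡ 0 (mod 7); the common zeros in that column are the intersection.
  x = 0: f ≡ 0 at y ∈ {1}; g ≡ 0 at y ∈ {0, 2}; common: ∅.
  x = 1: f ≡ 0 at y ∈ {4}; g ≡ 0 at y ∈ ∅; common: ∅.
  x = 2: f ≡ 0 at y ∈ {0}; g ≡ 0 at y ∈ ∅; common: ∅.
  x = 3: f ≡ 0 at y ∈ {3}; g ≡ 0 at y ∈ {1, 6}; common: ∅.
  x = 4: f ≡ 0 at y ∈ {6}; g ≡ 0 at y ∈ {0, 4}; common: ∅.
  x = 5: f ≡ 0 at y ∈ {2}; g ≡ 0 at y ∈ ∅; common: ∅.
  x = 6: f ≡ 0 at y ∈ {5}; g ≡ 0 at y ∈ {1, 4}; common: ∅.
Collecting: common zeros = ∅, so the count is 0.
Comparison with the Bézout bound: 0 ≤ 2 = deg(f)·deg(g), as expected for curves with no common component (the affine F_7-count falls short of the bound because intersections may lie at infinity, over extension fields, or carry multiplicity).


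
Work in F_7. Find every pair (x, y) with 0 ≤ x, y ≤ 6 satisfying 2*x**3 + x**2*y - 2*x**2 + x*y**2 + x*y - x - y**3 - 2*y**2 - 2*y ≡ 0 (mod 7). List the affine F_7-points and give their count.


Affine F_7-points: {(0, 0), (2, 4), (3, 2), (4, 6), (6, 3)}; count = 5.

For each of the 49 pairs (x, y) ∈ F_7², evaluate f(x, y) mod 7. Record the zeros.
  x = 0: [0↦0, 1↦2, 2↦1, 3↦5, 4↦1, 5↦4, 6↦1]  zeros at y ∈ {0}
  x = 1: [0↦6, 1↦4, 2↦1, 3↦5, 4↦3, 5↦3, 6↦6]  zeros at y ∈ ∅
  x = 2: [0↦6, 1↦2, 2↦6, 3↦5, 4↦0, 5↦6, 6↦3]  zeros at y ∈ {4}
  x = 3: [0↦5, 1↦1, 2↦0, 3↦3, 4↦4, 5↦4, 6↦4]  zeros at y ∈ {2}
  x = 4: [0↦1, 1↦6, 2↦2, 3↦4, 4↦6, 5↦2, 6↦0]  zeros at y ∈ {6}
  x = 5: [0↦6, 1↦1, 2↦3, 3↦6, 4↦4, 5↦5, 6↦3]  zeros at y ∈ ∅
  x = 6: [0↦4, 1↦5, 2↦1, 3↦0, 4↦3, 5↦4, 6↦4]  zeros at y ∈ {3}
Collecting zeros: affine points = {(0, 0), (2, 4), (3, 2), (4, 6), (6, 3)}.
Total count |C(F_7)_aff| = 5.


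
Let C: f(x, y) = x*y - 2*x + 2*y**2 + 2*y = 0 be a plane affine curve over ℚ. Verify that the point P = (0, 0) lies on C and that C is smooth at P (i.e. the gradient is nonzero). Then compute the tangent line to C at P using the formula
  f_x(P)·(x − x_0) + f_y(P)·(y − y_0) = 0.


Tangent line at P: -2*x + 2*y = 0.

Step 1: f(0, 0) = 0, so P lies on C.
Step 2: partial derivatives
  f_x(x, y) = y - 2, f_y(x, y) = x + 4*y + 2.
  f_x(P) = -2, f_y(P) = 2 (gradient nonzero, so P is smooth).
Step 3: tangent line at P: -2·(x − 0) + 2·(y − 0) = 0.
Expanding: -2*x + 2*y = 0.


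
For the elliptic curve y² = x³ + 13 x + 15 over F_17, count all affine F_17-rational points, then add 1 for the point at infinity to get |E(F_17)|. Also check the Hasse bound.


Affine points = {(0, 7), (0, 10), (2, 7), (2, 10), (3, 8), (3, 9), (5, 1), (5, 16), (8, 6), (8, 11), (13, 1), (13, 16), (14, 0), (15, 7), (15, 10), (16, 1), (16, 16)}; affine count = 17; |E(F_17)| = 18.

Discriminant check: Δ ∝ 4a³ + 27b² = 4·13³ + 27·15² = 4·2197 + 27·225 ≡ 5 (mod 17). Nonzero ⇒ E is nonsingular.
For each x ∈ F_17, compute rhs = x³ + 13·x + 15 mod 17, then count y ∈ F_17 with y² ≡ rhs.
  x = 0: rhs = 15, matching y values: 7, 10 (2 points).
  x = 1: rhs = 12, matching y values: none (0 points).
  x = 2: rhs = 15, matching y values: 7, 10 (2 points).
  x = 3: rhs = 13, matching y values: 8, 9 (2 points).
  x = 4: rhs = 12, matching y values: none (0 points).
  x = 5: rhs = 1, matching y values: 1, 16 (2 points).
  x = 6: rhs = 3, matching y values: none (0 points).
  x = 7: rhs = 7, matching y values: none (0 points).
  x = 8: rhs = 2, matching y values: 6, 11 (2 points).
  x = 9: rhs = 11, matching y values: none (0 points).
  x = 10: rhs = 6, matching y values: none (0 points).
  x = 11: rhs = 10, matching y values: none (0 points).
  x = 12: rhs = 12, matching y values: none (0 points).
  x = 13: rhs = 1, matching y values: 1, 16 (2 points).
  x = 14: rhs = 0, matching y values: 0 (1 points).
  x = 15: rhs = 15, matching y values: 7, 10 (2 points).
  x = 16: rhs = 1, matching y values: 1, 16 (2 points).
Total affine count: 17.
Full point count |E(F_17)| = 17 + 1 = 18.
Hasse bound: |18 − (17+1)| = |0| = 0 ≤ 2√17 ≈ 8.2462 ✓.


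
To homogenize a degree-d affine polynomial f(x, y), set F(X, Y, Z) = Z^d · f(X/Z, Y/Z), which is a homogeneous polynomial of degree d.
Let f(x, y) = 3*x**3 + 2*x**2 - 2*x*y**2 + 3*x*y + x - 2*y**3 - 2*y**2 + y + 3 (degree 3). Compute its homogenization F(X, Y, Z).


F(X, Y, Z) = 3*X**3 + 2*X**2*Z - 2*X*Y**2 + 3*X*Y*Z + X*Z**2 - 2*Y**3 - 2*Y**2*Z + Y*Z**2 + 3*Z**3

deg(f) = 3.
Substitute x = X/Z, y = Y/Z into f, then multiply by Z^3.
  monomial 3·x^3·y^0 ↦ 3·X^3·Y^0·Z^0.
  monomial 2·x^2·y^0 ↦ 2·X^2·Y^0·Z^1.
  monomial -2·x^1·y^2 ↦ -2·X^1·Y^2·Z^0.
  monomial 3·x^1·y^1 ↦ 3·X^1·Y^1·Z^1.
  monomial 1·x^1·y^0 ↦ 1·X^1·Y^0·Z^2.
  monomial -2·x^0·y^3 ↦ -2·X^0·Y^3·Z^0.
  monomial -2·x^0·y^2 ↦ -2·X^0·Y^2·Z^1.
  monomial 1·x^0·y^1 ↦ 1·X^0·Y^1·Z^2.
  monomial 3·x^0·y^0 ↦ 3·X^0·Y^0·Z^3.
Collecting: F(X, Y, Z) = 3*X**3 + 2*X**2*Z - 2*X*Y**2 + 3*X*Y*Z + X*Z**2 - 2*Y**3 - 2*Y**2*Z + Y*Z**2 + 3*Z**3.


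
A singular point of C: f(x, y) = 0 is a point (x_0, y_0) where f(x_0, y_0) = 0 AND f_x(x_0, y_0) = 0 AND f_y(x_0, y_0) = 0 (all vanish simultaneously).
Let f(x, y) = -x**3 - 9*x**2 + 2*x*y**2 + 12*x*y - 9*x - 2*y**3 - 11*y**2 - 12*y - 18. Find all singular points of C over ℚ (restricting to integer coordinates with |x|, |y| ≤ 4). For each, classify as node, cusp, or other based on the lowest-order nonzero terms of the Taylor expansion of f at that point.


Singular points: {(-3, -3)}; classification: cusp.

Compute partial derivatives:
  f_x = -3*x**2 - 18*x + 2*y**2 + 12*y - 9.
  f_y = 4*x*y + 12*x - 6*y**2 - 22*y - 12.
Scan x_0 ∈ {−4, ..., 4}. For each x_0, f_y(x_0, y) is a polynomial in y; find its integer roots y ∈ {−4, ..., 4}, then test f_x and f at those candidates.
  x = -4: f_y(-4, y) = -6*y**2 - 38*y - 60; vanishes at y ∈ {-3}. (-4, -3): f_x = -3 ≠ 0.
  x = -3: f_y(-3, y) = -6*y**2 - 34*y - 48; vanishes at y ∈ {-3}. (-3, -3): f_x = 0, f = 0 — SINGULAR.
  x = -2: f_y(-2, y) = -6*y**2 - 30*y - 36; vanishes at y ∈ {-3, -2}. (-2, -3): f_x = -3 ≠ 0; (-2, -2): f_x = -1 ≠ 0.
  x = -1: f_y(-1, y) = -6*y**2 - 26*y - 24; vanishes at y ∈ {-3}. (-1, -3): f_x = -12 ≠ 0.
  x = 0: f_y(0, y) = -6*y**2 - 22*y - 12; vanishes at y ∈ {-3}. (0, -3): f_x = -27 ≠ 0.
  x = 1: f_y(1, y) = -6*y**2 - 18*y; vanishes at y ∈ {-3, 0}. (1, -3): f_x = -48 ≠ 0; (1, 0): f_x = -30 ≠ 0.
  x = 2: f_y(2, y) = -6*y**2 - 14*y + 12; vanishes at y ∈ {-3}. (2, -3): f_x = -75 ≠ 0.
  x = 3: f_y(3, y) = -6*y**2 - 10*y + 24; vanishes at y ∈ {-3}. (3, -3): f_x = -108 ≠ 0.
  x = 4: f_y(4, y) = -6*y**2 - 6*y + 36; vanishes at y ∈ {-3, 2}. (4, -3): f_x = -147 ≠ 0; (4, 2): f_x = -97 ≠ 0.
Only singular point on the grid: (-3, -3).
Classify: substitute x = -3 + u, y = -3 + v and expand: f = -u**3 + 2*u*v**2 - 2*v**3 + v**2.
No constant or linear terms (consistent with a singular point). Quadratic part: v**2. Cubic part: -u**3 + 2*u*v**2 - 2*v**3.
The quadratic part v**2 is a perfect square, so there is a single (double) tangent line v = 0, i.e. y = -3. Restricting the cubic part to that line (v = 0) leaves -u**3 ≠ 0, so f is not divisible by v and the branch is v² ≈ u**3 to lowest order — this is a cusp.
Classification: cusp.


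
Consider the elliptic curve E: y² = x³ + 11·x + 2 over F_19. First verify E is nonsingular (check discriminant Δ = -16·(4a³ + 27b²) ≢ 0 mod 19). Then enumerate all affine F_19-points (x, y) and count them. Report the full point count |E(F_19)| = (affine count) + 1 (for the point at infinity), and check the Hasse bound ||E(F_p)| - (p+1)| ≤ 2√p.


Affine points = {(3, 9), (3, 10), (5, 7), (5, 12), (7, 2), (7, 17), (12, 0), (13, 9), (13, 10), (18, 3), (18, 16)}; affine count = 11; |E(F_19)| = 12.

Discriminant check: Δ ∝ 4a³ + 27b² = 4·11³ + 27·2² = 4·1331 + 27·4 ≡ 17 (mod 19). Nonzero ⇒ E is nonsingular.
For each x ∈ F_19, compute rhs = x³ + 11·x + 2 mod 19, then count y ∈ F_19 with y² ≡ rhs.
  x = 0: rhs = 2, matching y values: none (0 points).
  x = 1: rhs = 14, matching y values: none (0 points).
  x = 2: rhs = 13, matching y values: none (0 points).
  x = 3: rhs = 5, matching y values: 9, 10 (2 points).
  x = 4: rhs = 15, matching y values: none (0 points).
  x = 5: rhs = 11, matching y values: 7, 12 (2 points).
  x = 6: rhs = 18, matching y values: none (0 points).
  x = 7: rhs = 4, matching y values: 2, 17 (2 points).
  x = 8: rhs = 13, matching y values: none (0 points).
  x = 9: rhs = 13, matching y values: none (0 points).
  x = 10: rhs = 10, matching y values: none (0 points).
  x = 11: rhs = 10, matching y values: none (0 points).
  x = 12: rhs = 0, matching y values: 0 (1 points).
  x = 13: rhs = 5, matching y values: 9, 10 (2 points).
  x = 14: rhs = 12, matching y values: none (0 points).
  x = 15: rhs = 8, matching y values: none (0 points).
  x = 16: rhs = 18, matching y values: none (0 points).
  x = 17: rhs = 10, matching y values: none (0 points).
  x = 18: rhs = 9, matching y values: 3, 16 (2 points).
Total affine count: 11.
Full point count |E(F_19)| = 11 + 1 = 12.
Hasse bound: |12 − (19+1)| = |-8| = 8 ≤ 2√19 ≈ 8.7178 ✓.
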